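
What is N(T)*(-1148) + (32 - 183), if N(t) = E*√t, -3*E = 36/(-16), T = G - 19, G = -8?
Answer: -151 - 2583*I*√3 ≈ -151.0 - 4473.9*I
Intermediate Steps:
T = -27 (T = -8 - 19 = -27)
E = ¾ (E = -12/(-16) = -12*(-1)/16 = -⅓*(-9/4) = ¾ ≈ 0.75000)
N(t) = 3*√t/4
N(T)*(-1148) + (32 - 183) = (3*√(-27)/4)*(-1148) + (32 - 183) = (3*(3*I*√3)/4)*(-1148) - 151 = (9*I*√3/4)*(-1148) - 151 = -2583*I*√3 - 151 = -151 - 2583*I*√3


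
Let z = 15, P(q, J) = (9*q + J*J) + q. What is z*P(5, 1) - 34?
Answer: 731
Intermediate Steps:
P(q, J) = J² + 10*q (P(q, J) = (9*q + J²) + q = (J² + 9*q) + q = J² + 10*q)
z*P(5, 1) - 34 = 15*(1² + 10*5) - 34 = 15*(1 + 50) - 34 = 15*51 - 34 = 765 - 34 = 731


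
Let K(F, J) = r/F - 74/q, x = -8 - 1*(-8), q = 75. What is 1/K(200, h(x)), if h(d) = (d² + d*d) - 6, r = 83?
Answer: -600/343 ≈ -1.7493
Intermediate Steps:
x = 0 (x = -8 + 8 = 0)
h(d) = -6 + 2*d² (h(d) = (d² + d²) - 6 = 2*d² - 6 = -6 + 2*d²)
K(F, J) = -74/75 + 83/F (K(F, J) = 83/F - 74/75 = -74/75 + 83/F)
1/K(200, h(x)) = 1/(-74/75 + 83/200) = 1/(-343/600) = -600/343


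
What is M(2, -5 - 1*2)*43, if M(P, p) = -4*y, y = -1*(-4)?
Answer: -688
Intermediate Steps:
y = 4
M(P, p) = -16 (M(P, p) = -4*4 = -16)
M(2, -5 - 1*2)*43 = -16*43 = -688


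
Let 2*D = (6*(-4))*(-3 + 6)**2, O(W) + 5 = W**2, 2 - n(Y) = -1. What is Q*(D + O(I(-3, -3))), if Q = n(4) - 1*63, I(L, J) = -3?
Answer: 6240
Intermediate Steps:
n(Y) = 3 (n(Y) = 2 - 1*(-1) = 2 + 1 = 3)
O(W) = -5 + W**2
D = -108 (D = ((6*(-4))*(-3 + 6)**2)/2 = (-24*3**2)/2 = (-24*9)/2 = (1/2)*(-216) = -108)
Q = -60 (Q = 3 - 1*63 = 3 - 63 = -60)
Q*(D + O(I(-3, -3))) = -60*(-108 + (-5 + (-3)**2)) = -60*(-108 + (-5 + 9)) = -60*(-108 + 4) = -60*(-104) = 6240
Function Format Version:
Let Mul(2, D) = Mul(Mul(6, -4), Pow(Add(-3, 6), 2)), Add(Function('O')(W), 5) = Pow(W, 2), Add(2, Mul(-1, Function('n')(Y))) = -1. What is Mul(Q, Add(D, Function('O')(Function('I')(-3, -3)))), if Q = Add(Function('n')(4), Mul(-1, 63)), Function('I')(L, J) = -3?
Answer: 6240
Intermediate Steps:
Function('n')(Y) = 3 (Function('n')(Y) = Add(2, Mul(-1, -1)) = Add(2, 1) = 3)
Function('O')(W) = Add(-5, Pow(W, 2))
D = -108 (D = Mul(Rational(1, 2), Mul(Mul(6, -4), Pow(Add(-3, 6), 2))) = Mul(Rational(1, 2), Mul(-24, Pow(3, 2))) = Mul(Rational(1, 2), Mul(-24, 9)) = Mul(Rational(1, 2), -216) = -108)
Q = -60 (Q = Add(3, Mul(-1, 63)) = Add(3, -63) = -60)
Mul(Q, Add(D, Function('O')(Function('I')(-3, -3)))) = Mul(-60, Add(-108, Add(-5, Pow(-3, 2)))) = Mul(-60, Add(-108, Add(-5, 9))) = Mul(-60, Add(-108, 4)) = Mul(-60, -104) = 6240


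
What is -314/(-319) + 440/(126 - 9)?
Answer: 177098/37323 ≈ 4.7450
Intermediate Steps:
-314/(-319) + 440/(126 - 9) = -314*(-1/319) + 440/117 = 314/319 + 440*(1/117) = 314/319 + 440/117 = 177098/37323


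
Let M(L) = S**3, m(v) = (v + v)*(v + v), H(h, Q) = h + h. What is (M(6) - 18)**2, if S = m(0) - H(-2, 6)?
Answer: 2116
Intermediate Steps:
H(h, Q) = 2*h
m(v) = 4*v**2 (m(v) = (2*v)*(2*v) = 4*v**2)
S = 4 (S = 4*0**2 - 2*(-2) = 4*0 - 1*(-4) = 0 + 4 = 4)
M(L) = 64 (M(L) = 4**3 = 64)
(M(6) - 18)**2 = (64 - 18)**2 = 46**2 = 2116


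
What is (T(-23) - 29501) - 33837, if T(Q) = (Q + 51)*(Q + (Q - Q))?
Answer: -63982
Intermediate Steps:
T(Q) = Q*(51 + Q) (T(Q) = (51 + Q)*(Q + 0) = (51 + Q)*Q = Q*(51 + Q))
(T(-23) - 29501) - 33837 = (-23*(51 - 23) - 29501) - 33837 = (-23*28 - 29501) - 33837 = (-644 - 29501) - 33837 = -30145 - 33837 = -63982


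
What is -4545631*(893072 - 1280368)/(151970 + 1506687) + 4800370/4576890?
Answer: 8854554215200703/8342297403 ≈ 1.0614e+6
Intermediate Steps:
-4545631*(893072 - 1280368)/(151970 + 1506687) + 4800370/4576890 = -4545631/(1658657/(-387296)) + 4800370*(1/4576890) = -4545631/(1658657*(-1/387296)) + 480037/457689 = -4545631/(-18227/4256) + 480037/457689 = -4545631*(-4256/18227) + 480037/457689 = 19346205536/18227 + 480037/457689 = 8854554215200703/8342297403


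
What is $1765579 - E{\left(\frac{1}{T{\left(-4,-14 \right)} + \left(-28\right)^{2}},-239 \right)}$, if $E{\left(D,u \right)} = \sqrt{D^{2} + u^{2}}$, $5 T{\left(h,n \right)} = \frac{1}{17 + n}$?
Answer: $1765579 - \frac{\sqrt{7901040752866}}{11761} \approx 1.7653 \cdot 10^{6}$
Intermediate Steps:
$T{\left(h,n \right)} = \frac{1}{5 \left(17 + n\right)}$
$1765579 - E{\left(\frac{1}{T{\left(-4,-14 \right)} + \left(-28\right)^{2}},-239 \right)} = 1765579 - \sqrt{\left(\frac{1}{\frac{1}{5 \left(17 - 14\right)} + \left(-28\right)^{2}}\right)^{2} + \left(-239\right)^{2}} = 1765579 - \sqrt{\left(\frac{1}{\frac{1}{5 \cdot 3} + 784}\right)^{2} + 57121} = 1765579 - \sqrt{\left(\frac{1}{\frac{1}{5} \cdot \frac{1}{3} + 784}\right)^{2} + 57121} = 1765579 - \sqrt{\left(\frac{1}{\frac{1}{15} + 784}\right)^{2} + 57121} = 1765579 - \sqrt{\left(\frac{1}{\frac{11761}{15}}\right)^{2} + 57121} = 1765579 - \sqrt{\left(\frac{15}{11761}\right)^{2} + 57121} = 1765579 - \sqrt{\frac{225}{138321121} + 57121} = 1765579 - \sqrt{\frac{7901040752866}{138321121}} = 1765579 - \frac{\sqrt{7901040752866}}{11761}$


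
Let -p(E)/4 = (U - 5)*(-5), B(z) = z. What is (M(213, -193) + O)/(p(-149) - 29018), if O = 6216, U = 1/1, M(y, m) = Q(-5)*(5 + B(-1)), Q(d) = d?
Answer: -3098/14549 ≈ -0.21294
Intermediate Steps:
M(y, m) = -20 (M(y, m) = -5*(5 - 1) = -5*4 = -20)
U = 1
p(E) = -80 (p(E) = -4*(1 - 5)*(-5) = -(-16)*(-5) = -4*20 = -80)
(M(213, -193) + O)/(p(-149) - 29018) = (-20 + 6216)/(-80 - 29018) = 6196/(-29098) = 6196*(-1/29098) = -3098/14549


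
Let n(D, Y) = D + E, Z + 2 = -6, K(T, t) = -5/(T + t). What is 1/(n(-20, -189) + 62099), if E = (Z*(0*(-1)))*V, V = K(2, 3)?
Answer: 1/62079 ≈ 1.6109e-5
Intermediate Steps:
V = -1 (V = -5/(2 + 3) = -5/5 = -5*⅕ = -1)
Z = -8 (Z = -2 - 6 = -8)
E = 0 (E = -0*(-1)*(-1) = -8*0*(-1) = 0*(-1) = 0)
n(D, Y) = D (n(D, Y) = D + 0 = D)
1/(n(-20, -189) + 62099) = 1/(-20 + 62099) = 1/62079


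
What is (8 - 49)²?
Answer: 1681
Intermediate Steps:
(8 - 49)² = (-41)² = 1681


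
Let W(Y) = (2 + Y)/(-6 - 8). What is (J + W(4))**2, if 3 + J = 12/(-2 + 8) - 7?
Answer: 3481/49 ≈ 71.041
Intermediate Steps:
W(Y) = -1/7 - Y/14 (W(Y) = (2 + Y)/(-14) = (2 + Y)*(-1/14) = -1/7 - Y/14)
J = -8 (J = -3 + (12/(-2 + 8) - 7) = -3 + (12/6 - 7) = -3 + (12*(1/6) - 7) = -3 + (2 - 7) = -3 - 5 = -8)
(J + W(4))**2 = (-8 + (-1/7 - 1/14*4))**2 = (-8 + (-1/7 - 2/7))**2 = (-8 - 3/7)**2 = (-59/7)**2 = 3481/49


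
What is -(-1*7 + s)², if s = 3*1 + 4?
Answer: 0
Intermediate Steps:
s = 7 (s = 3 + 4 = 7)
-(-1*7 + s)² = -(-1*7 + 7)² = -(-7 + 7)² = -1*0² = -1*0 = 0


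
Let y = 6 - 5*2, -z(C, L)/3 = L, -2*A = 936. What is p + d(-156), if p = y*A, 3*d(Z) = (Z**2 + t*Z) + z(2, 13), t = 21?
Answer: 8879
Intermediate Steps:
A = -468 (A = -1/2*936 = -468)
z(C, L) = -3*L
y = -4 (y = 6 - 10 = -4)
d(Z) = -13 + 7*Z + Z**2/3 (d(Z) = ((Z**2 + 21*Z) - 3*13)/3 = ((Z**2 + 21*Z) - 39)/3 = (-39 + Z**2 + 21*Z)/3 = -13 + 7*Z + Z**2/3)
p = 1872 (p = -4*(-468) = 1872)
p + d(-156) = 1872 + (-13 + 7*(-156) + (1/3)*(-156)**2) = 1872 + (-13 - 1092 + (1/3)*24336) = 1872 + (-13 - 1092 + 8112) = 1872 + 7007 = 8879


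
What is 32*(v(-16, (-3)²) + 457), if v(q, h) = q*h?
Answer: 10016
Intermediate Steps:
v(q, h) = h*q
32*(v(-16, (-3)²) + 457) = 32*((-3)²*(-16) + 457) = 32*(9*(-16) + 457) = 32*(-144 + 457) = 32*313 = 10016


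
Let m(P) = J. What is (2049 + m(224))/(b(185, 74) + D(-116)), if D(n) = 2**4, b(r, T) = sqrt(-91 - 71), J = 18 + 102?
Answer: 17352/209 - 19521*I*sqrt(2)/418 ≈ 83.024 - 66.045*I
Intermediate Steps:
J = 120
b(r, T) = 9*I*sqrt(2) (b(r, T) = sqrt(-162) = 9*I*sqrt(2))
m(P) = 120
D(n) = 16
(2049 + m(224))/(b(185, 74) + D(-116)) = (2049 + 120)/(9*I*sqrt(2) + 16) = 2169/(16 + 9*I*sqrt(2))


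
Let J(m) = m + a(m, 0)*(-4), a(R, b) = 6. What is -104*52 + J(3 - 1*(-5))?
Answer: -5424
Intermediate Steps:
J(m) = -24 + m (J(m) = m + 6*(-4) = m - 24 = -24 + m)
-104*52 + J(3 - 1*(-5)) = -104*52 + (-24 + (3 - 1*(-5))) = -5408 + (-24 + (3 + 5)) = -5408 + (-24 + 8) = -5408 - 16 = -5424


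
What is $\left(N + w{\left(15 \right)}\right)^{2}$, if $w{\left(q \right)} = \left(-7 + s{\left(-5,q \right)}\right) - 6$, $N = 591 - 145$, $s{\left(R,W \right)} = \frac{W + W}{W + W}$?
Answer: $188356$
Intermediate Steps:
$s{\left(R,W \right)} = 1$ ($s{\left(R,W \right)} = \frac{2 W}{2 W} = 2 W \frac{1}{2 W} = 1$)
$N = 446$ ($N = 591 - 145 = 446$)
$w{\left(q \right)} = -12$ ($w{\left(q \right)} = \left(-7 + 1\right) - 6 = -6 - 6 = -12$)
$\left(N + w{\left(15 \right)}\right)^{2} = \left(446 - 12\right)^{2} = 434^{2} = 188356$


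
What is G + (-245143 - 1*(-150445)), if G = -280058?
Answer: -374756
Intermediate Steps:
G + (-245143 - 1*(-150445)) = -280058 + (-245143 - 1*(-150445)) = -280058 + (-245143 + 150445) = -280058 - 94698 = -374756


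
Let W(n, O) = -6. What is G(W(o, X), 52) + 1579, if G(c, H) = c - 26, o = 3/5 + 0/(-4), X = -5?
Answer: 1547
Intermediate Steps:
o = ⅗ (o = 3*(⅕) + 0*(-¼) = ⅗ + 0 = ⅗ ≈ 0.60000)
G(c, H) = -26 + c
G(W(o, X), 52) + 1579 = (-26 - 6) + 1579 = -32 + 1579 = 1547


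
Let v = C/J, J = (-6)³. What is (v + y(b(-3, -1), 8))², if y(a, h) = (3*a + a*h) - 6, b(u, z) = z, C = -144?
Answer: 2401/9 ≈ 266.78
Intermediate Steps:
J = -216
y(a, h) = -6 + 3*a + a*h
v = ⅔ (v = -144/(-216) = -144*(-1/216) = ⅔ ≈ 0.66667)
(v + y(b(-3, -1), 8))² = (⅔ + (-6 + 3*(-1) - 1*8))² = (⅔ + (-6 - 3 - 8))² = (⅔ - 17)² = (-49/3)² = 2401/9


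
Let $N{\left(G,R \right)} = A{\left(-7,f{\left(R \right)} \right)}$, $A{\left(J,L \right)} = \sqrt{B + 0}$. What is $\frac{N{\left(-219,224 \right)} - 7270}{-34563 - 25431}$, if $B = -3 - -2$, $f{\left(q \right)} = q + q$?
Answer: $\frac{3635}{29997} - \frac{i}{59994} \approx 0.12118 - 1.6668 \cdot 10^{-5} i$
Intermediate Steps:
$f{\left(q \right)} = 2 q$
$B = -1$ ($B = -3 + 2 = -1$)
$A{\left(J,L \right)} = i$ ($A{\left(J,L \right)} = \sqrt{-1 + 0} = \sqrt{-1} = i$)
$N{\left(G,R \right)} = i$
$\frac{N{\left(-219,224 \right)} - 7270}{-34563 - 25431} = \frac{i - 7270}{-34563 - 25431} = \frac{-7270 + i}{-59994} = \left(-7270 + i\right) \left(- \frac{1}{59994}\right) = \frac{3635}{29997} - \frac{i}{59994}$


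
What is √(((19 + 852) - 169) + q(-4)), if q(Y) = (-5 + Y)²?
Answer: 3*√87 ≈ 27.982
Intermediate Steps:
√(((19 + 852) - 169) + q(-4)) = √(((19 + 852) - 169) + (-5 - 4)²) = √((871 - 169) + (-9)²) = √(702 + 81) = √783 = 3*√87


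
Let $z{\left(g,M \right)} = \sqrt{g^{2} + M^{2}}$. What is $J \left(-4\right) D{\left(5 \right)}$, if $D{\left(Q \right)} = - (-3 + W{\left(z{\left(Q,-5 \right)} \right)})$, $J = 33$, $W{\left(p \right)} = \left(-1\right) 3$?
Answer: $-792$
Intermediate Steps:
$z{\left(g,M \right)} = \sqrt{M^{2} + g^{2}}$
$W{\left(p \right)} = -3$
$D{\left(Q \right)} = 6$ ($D{\left(Q \right)} = - (-3 - 3) = \left(-1\right) \left(-6\right) = 6$)
$J \left(-4\right) D{\left(5 \right)} = 33 \left(-4\right) 6 = \left(-132\right) 6 = -792$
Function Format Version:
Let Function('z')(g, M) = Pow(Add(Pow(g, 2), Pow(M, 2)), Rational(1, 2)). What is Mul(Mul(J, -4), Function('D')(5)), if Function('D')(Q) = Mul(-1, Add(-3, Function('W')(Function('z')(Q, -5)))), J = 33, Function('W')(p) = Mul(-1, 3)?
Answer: -792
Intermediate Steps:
Function('z')(g, M) = Pow(Add(Pow(M, 2), Pow(g, 2)), Rational(1, 2))
Function('W')(p) = -3
Function('D')(Q) = 6 (Function('D')(Q) = Mul(-1, Add(-3, -3)) = Mul(-1, -6) = 6)
Mul(Mul(J, -4), Function('D')(5)) = Mul(Mul(33, -4), 6) = Mul(-132, 6) = -792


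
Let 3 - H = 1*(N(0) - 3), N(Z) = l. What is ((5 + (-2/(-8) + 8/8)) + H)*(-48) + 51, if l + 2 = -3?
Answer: -777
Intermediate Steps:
l = -5 (l = -2 - 3 = -5)
N(Z) = -5
H = 11 (H = 3 - (-5 - 3) = 3 - (-8) = 3 - 1*(-8) = 3 + 8 = 11)
((5 + (-2/(-8) + 8/8)) + H)*(-48) + 51 = ((5 + (-2/(-8) + 8/8)) + 11)*(-48) + 51 = ((5 + (-2*(-⅛) + 8*(⅛))) + 11)*(-48) + 51 = ((5 + (¼ + 1)) + 11)*(-48) + 51 = ((5 + 5/4) + 11)*(-48) + 51 = (25/4 + 11)*(-48) + 51 = (69/4)*(-48) + 51 = -828 + 51 = -777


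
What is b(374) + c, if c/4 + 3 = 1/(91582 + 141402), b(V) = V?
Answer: 21085053/58246 ≈ 362.00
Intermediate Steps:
c = -698951/58246 (c = -12 + 4/(91582 + 141402) = -12 + 4/232984 = -12 + 4*(1/232984) = -12 + 1/58246 = -698951/58246 ≈ -12.000)
b(374) + c = 374 - 698951/58246 = 21085053/58246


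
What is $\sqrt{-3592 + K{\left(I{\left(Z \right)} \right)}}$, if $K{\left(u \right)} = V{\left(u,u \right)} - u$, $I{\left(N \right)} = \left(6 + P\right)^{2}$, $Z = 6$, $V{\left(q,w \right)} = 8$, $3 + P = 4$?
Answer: $i \sqrt{3633} \approx 60.274 i$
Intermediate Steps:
$P = 1$ ($P = -3 + 4 = 1$)
$I{\left(N \right)} = 49$ ($I{\left(N \right)} = \left(6 + 1\right)^{2} = 7^{2} = 49$)
$K{\left(u \right)} = 8 - u$
$\sqrt{-3592 + K{\left(I{\left(Z \right)} \right)}} = \sqrt{-3592 + \left(8 - 49\right)} = \sqrt{-3592 - 41} = \sqrt{-3633} = i \sqrt{3633}$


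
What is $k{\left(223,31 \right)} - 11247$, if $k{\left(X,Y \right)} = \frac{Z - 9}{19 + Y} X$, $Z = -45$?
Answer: $- \frac{287196}{25} \approx -11488.0$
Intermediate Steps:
$k{\left(X,Y \right)} = - \frac{54 X}{19 + Y}$ ($k{\left(X,Y \right)} = \frac{-45 - 9}{19 + Y} X = - \frac{54}{19 + Y} X = - \frac{54 X}{19 + Y}$)
$k{\left(223,31 \right)} - 11247 = \left(-54\right) 223 \frac{1}{19 + 31} - 11247 = \left(-54\right) 223 \cdot \frac{1}{50} - 11247 = - \frac{6021}{25} - 11247 = - \frac{287196}{25}$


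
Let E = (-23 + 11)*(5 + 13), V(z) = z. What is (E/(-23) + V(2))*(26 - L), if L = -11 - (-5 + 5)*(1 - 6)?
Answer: 9694/23 ≈ 421.48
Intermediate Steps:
E = -216 (E = -12*18 = -216)
L = -11 (L = -11 - 0*(-5) = -11 - 1*0 = -11 + 0 = -11)
(E/(-23) + V(2))*(26 - L) = (-216/(-23) + 2)*(26 - 1*(-11)) = (-216*(-1/23) + 2)*(26 + 11) = (216/23 + 2)*37 = (262/23)*37 = 9694/23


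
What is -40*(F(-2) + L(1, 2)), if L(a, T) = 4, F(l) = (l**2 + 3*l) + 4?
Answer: -240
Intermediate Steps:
F(l) = 4 + l**2 + 3*l
-40*(F(-2) + L(1, 2)) = -40*((4 + (-2)**2 + 3*(-2)) + 4) = -40*((4 + 4 - 6) + 4) = -40*(2 + 4) = -40*6 = -240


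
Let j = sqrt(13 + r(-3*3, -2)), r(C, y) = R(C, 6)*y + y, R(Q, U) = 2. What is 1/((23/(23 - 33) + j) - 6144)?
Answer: -614630/3777699669 - 100*sqrt(7)/3777699669 ≈ -0.00016277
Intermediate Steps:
r(C, y) = 3*y (r(C, y) = 2*y + y = 3*y)
j = sqrt(7) (j = sqrt(13 + 3*(-2)) = sqrt(13 - 6) = sqrt(7) ≈ 2.6458)
1/((23/(23 - 33) + j) - 6144) = 1/((23/(23 - 33) + sqrt(7)) - 6144) = 1/((23/(-10) + sqrt(7)) - 6144) = 1/((23*(-1/10) + sqrt(7)) - 6144) = 1/((-23/10 + sqrt(7)) - 6144) = 1/(-61463/10 + sqrt(7))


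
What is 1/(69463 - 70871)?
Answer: -1/1408 ≈ -0.00071023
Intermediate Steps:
1/(69463 - 70871) = 1/(-1408) = -1/1408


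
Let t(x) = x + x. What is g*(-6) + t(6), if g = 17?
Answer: -90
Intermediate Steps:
t(x) = 2*x
g*(-6) + t(6) = 17*(-6) + 2*6 = -102 + 12 = -90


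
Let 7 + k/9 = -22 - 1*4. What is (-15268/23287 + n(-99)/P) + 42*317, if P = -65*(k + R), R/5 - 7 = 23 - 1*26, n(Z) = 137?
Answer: 507459511779/38116585 ≈ 13313.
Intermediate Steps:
k = -297 (k = -63 + 9*(-22 - 1*4) = -63 + 9*(-22 - 4) = -63 + 9*(-26) = -63 - 234 = -297)
R = 20 (R = 35 + 5*(23 - 1*26) = 35 + 5*(23 - 26) = 35 + 5*(-3) = 35 - 15 = 20)
P = 18005 (P = -65*(-297 + 20) = -65*(-277) = 18005)
(-15268/23287 + n(-99)/P) + 42*317 = (-15268/23287 + 137/18005) + 42*317 = (-15268*1/23287 + 137*(1/18005)) + 13314 = (-1388/2117 + 137/18005) + 13314 = -24700911/38116585 + 13314 = 507459511779/38116585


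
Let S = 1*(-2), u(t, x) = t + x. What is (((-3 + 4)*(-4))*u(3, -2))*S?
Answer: 8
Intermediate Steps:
S = -2
(((-3 + 4)*(-4))*u(3, -2))*S = (((-3 + 4)*(-4))*(3 - 2))*(-2) = ((1*(-4))*1)*(-2) = -4*1*(-2) = -4*(-2) = 8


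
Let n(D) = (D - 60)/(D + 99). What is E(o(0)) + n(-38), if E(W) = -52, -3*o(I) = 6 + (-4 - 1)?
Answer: -3270/61 ≈ -53.607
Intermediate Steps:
o(I) = -1/3 (o(I) = -(6 + (-4 - 1))/3 = -(6 - 5)/3 = -1/3*1 = -1/3)
n(D) = (-60 + D)/(99 + D)
E(o(0)) + n(-38) = -52 + (-60 - 38)/(99 - 38) = -52 - 98/61 = -3270/61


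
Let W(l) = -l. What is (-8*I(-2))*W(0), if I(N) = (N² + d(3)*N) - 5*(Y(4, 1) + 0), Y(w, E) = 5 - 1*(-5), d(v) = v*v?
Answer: 0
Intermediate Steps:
d(v) = v²
Y(w, E) = 10 (Y(w, E) = 5 + 5 = 10)
I(N) = -50 + N² + 9*N (I(N) = (N² + 3²*N) - 5*(10 + 0) = (N² + 9*N) - 5*10 = (N² + 9*N) - 50 = -50 + N² + 9*N)
(-8*I(-2))*W(0) = (-8*(-50 + (-2)² + 9*(-2)))*(-1*0) = -8*(-50 + 4 - 18)*0 = -8*(-64)*0 = 512*0 = 0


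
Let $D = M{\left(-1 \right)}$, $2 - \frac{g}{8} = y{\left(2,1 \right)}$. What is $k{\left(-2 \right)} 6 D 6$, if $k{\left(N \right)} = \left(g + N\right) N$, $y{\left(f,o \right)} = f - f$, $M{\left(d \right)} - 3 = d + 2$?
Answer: $-4032$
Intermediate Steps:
$M{\left(d \right)} = 5 + d$ ($M{\left(d \right)} = 3 + \left(d + 2\right) = 3 + \left(2 + d\right) = 5 + d$)
$y{\left(f,o \right)} = 0$
$g = 16$ ($g = 16 - 0 = 16 + 0 = 16$)
$D = 4$ ($D = 5 - 1 = 4$)
$k{\left(N \right)} = N \left(16 + N\right)$ ($k{\left(N \right)} = \left(16 + N\right) N = N \left(16 + N\right)$)
$k{\left(-2 \right)} 6 D 6 = - 2 \left(16 - 2\right) 6 \cdot 4 \cdot 6 = \left(-2\right) 14 \cdot 6 \cdot 4 \cdot 6 = \left(-28\right) 6 \cdot 4 \cdot 6 = \left(-168\right) 4 \cdot 6 = \left(-672\right) 6 = -4032$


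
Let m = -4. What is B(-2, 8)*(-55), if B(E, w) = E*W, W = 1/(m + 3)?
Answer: -110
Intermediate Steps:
W = -1 (W = 1/(-4 + 3) = 1/(-1) = -1)
B(E, w) = -E (B(E, w) = E*(-1) = -E)
B(-2, 8)*(-55) = -1*(-2)*(-55) = 2*(-55) = -110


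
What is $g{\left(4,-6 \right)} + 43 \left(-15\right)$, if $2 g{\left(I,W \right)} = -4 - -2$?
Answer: $-646$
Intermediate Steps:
$g{\left(I,W \right)} = -1$ ($g{\left(I,W \right)} = \frac{-4 - -2}{2} = \frac{-4 + 2}{2} = \frac{1}{2} \left(-2\right) = -1$)
$g{\left(4,-6 \right)} + 43 \left(-15\right) = -1 + 43 \left(-15\right) = -1 - 645 = -646$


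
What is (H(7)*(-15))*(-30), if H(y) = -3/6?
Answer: -225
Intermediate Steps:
H(y) = -½ (H(y) = -3*⅙ = -½)
(H(7)*(-15))*(-30) = -½*(-15)*(-30) = (15/2)*(-30) = -225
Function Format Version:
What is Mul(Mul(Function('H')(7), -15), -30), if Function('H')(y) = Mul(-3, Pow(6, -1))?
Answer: -225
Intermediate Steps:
Function('H')(y) = Rational(-1, 2) (Function('H')(y) = Mul(-3, Rational(1, 6)) = Rational(-1, 2))
Mul(Mul(Function('H')(7), -15), -30) = Mul(Mul(Rational(-1, 2), -15), -30) = Mul(Rational(15, 2), -30) = -225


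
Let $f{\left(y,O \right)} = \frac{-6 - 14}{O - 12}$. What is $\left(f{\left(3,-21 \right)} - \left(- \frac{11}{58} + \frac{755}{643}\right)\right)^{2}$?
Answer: $\frac{216951939961}{1514627412804} \approx 0.14324$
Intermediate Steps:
$f{\left(y,O \right)} = - \frac{20}{-12 + O}$
$\left(f{\left(3,-21 \right)} - \left(- \frac{11}{58} + \frac{755}{643}\right)\right)^{2} = \left(- \frac{20}{-12 - 21} - \left(- \frac{11}{58} + \frac{755}{643}\right)\right)^{2} = \left(- \frac{20}{-33} - \frac{36717}{37294}\right)^{2} = \left(\left(-20\right) \left(- \frac{1}{33}\right) + \left(- \frac{755}{643} + \frac{11}{58}\right)\right)^{2} = \left(\frac{20}{33} - \frac{36717}{37294}\right)^{2} = \left(- \frac{465781}{1230702}\right)^{2} = \frac{216951939961}{1514627412804}$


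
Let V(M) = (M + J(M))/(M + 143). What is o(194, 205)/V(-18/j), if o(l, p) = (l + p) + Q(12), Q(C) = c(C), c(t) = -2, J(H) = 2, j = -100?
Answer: 2842123/109 ≈ 26075.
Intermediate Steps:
Q(C) = -2
o(l, p) = -2 + l + p (o(l, p) = (l + p) - 2 = -2 + l + p)
V(M) = (2 + M)/(143 + M) (V(M) = (M + 2)/(M + 143) = (2 + M)/(143 + M))
o(194, 205)/V(-18/j) = (-2 + 194 + 205)/(((2 - 18/(-100))/(143 - 18/(-100)))) = 397/(((2 - 18*(-1/100))/(143 - 18*(-1/100)))) = 397/(((2 + 9/50)/(143 + 9/50))) = 397/(((109/50)/(7159/50))) = 397/(((50/7159)*(109/50))) = 397/(109/7159) = 397*(7159/109) = 2842123/109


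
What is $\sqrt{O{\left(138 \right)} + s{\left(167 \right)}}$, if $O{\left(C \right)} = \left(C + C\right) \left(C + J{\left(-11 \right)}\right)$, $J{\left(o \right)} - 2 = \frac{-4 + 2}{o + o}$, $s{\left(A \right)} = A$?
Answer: $\frac{\sqrt{4698683}}{11} \approx 197.06$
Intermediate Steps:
$J{\left(o \right)} = 2 - \frac{1}{o}$ ($J{\left(o \right)} = 2 + \frac{-4 + 2}{o + o} = 2 - \frac{2}{2 o} = 2 - 2 \frac{1}{2 o} = 2 - \frac{1}{o}$)
$O{\left(C \right)} = 2 C \left(\frac{23}{11} + C\right)$ ($O{\left(C \right)} = \left(C + C\right) \left(C + \left(2 - \frac{1}{-11}\right)\right) = 2 C \left(C + \left(2 - - \frac{1}{11}\right)\right) = 2 C \left(C + \left(2 + \frac{1}{11}\right)\right) = 2 C \left(C + \frac{23}{11}\right) = 2 C \left(\frac{23}{11} + C\right)$)
$\sqrt{O{\left(138 \right)} + s{\left(167 \right)}} = \sqrt{\frac{2}{11} \cdot 138 \left(23 + 11 \cdot 138\right) + 167} = \sqrt{\frac{2}{11} \cdot 138 \left(23 + 1518\right) + 167} = \sqrt{\frac{2}{11} \cdot 138 \cdot 1541 + 167} = \sqrt{\frac{425316}{11} + 167} = \sqrt{\frac{427153}{11}} = \frac{\sqrt{4698683}}{11}$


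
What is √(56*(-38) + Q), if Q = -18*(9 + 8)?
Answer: I*√2434 ≈ 49.336*I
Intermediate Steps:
Q = -306 (Q = -18*17 = -306)
√(56*(-38) + Q) = √(56*(-38) - 306) = √(-2128 - 306) = √(-2434) = I*√2434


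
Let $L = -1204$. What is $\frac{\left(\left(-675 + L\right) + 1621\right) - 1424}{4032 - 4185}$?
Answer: $\frac{1682}{153} \approx 10.993$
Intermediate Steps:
$\frac{\left(\left(-675 + L\right) + 1621\right) - 1424}{4032 - 4185} = \frac{\left(\left(-675 - 1204\right) + 1621\right) - 1424}{4032 - 4185} = \frac{\left(-1879 + 1621\right) - 1424}{-153} = \left(-258 - 1424\right) \left(- \frac{1}{153}\right) = \left(-1682\right) \left(- \frac{1}{153}\right) = \frac{1682}{153}$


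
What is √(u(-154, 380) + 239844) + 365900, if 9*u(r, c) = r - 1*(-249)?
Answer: 365900 + √2158691/3 ≈ 3.6639e+5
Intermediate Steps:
u(r, c) = 83/3 + r/9 (u(r, c) = (r - 1*(-249))/9 = (r + 249)/9 = (249 + r)/9 = 83/3 + r/9)
√(u(-154, 380) + 239844) + 365900 = √((83/3 + (⅑)*(-154)) + 239844) + 365900 = √((83/3 - 154/9) + 239844) + 365900 = √(95/9 + 239844) + 365900 = √(2158691/9) + 365900 = √2158691/3 + 365900 = 365900 + √2158691/3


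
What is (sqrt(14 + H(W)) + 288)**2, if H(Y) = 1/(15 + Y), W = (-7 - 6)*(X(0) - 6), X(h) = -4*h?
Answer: (26784 + sqrt(121179))**2/8649 ≈ 85114.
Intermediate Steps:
W = 78 (W = (-7 - 6)*(-4*0 - 6) = -13*(0 - 6) = -13*(-6) = 78)
(sqrt(14 + H(W)) + 288)**2 = (sqrt(14 + 1/(15 + 78)) + 288)**2 = (sqrt(14 + 1/93) + 288)**2 = (sqrt(1303/93) + 288)**2 = (sqrt(121179)/93 + 288)**2 = (288 + sqrt(121179)/93)**2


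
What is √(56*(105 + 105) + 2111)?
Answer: √13871 ≈ 117.78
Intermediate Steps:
√(56*(105 + 105) + 2111) = √(56*210 + 2111) = √(11760 + 2111) = √13871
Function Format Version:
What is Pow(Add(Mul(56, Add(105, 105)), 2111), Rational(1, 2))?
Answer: Pow(13871, Rational(1, 2)) ≈ 117.78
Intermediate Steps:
Pow(Add(Mul(56, Add(105, 105)), 2111), Rational(1, 2)) = Pow(Add(Mul(56, 210), 2111), Rational(1, 2)) = Pow(Add(11760, 2111), Rational(1, 2)) = Pow(13871, Rational(1, 2))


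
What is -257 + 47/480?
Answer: -123313/480 ≈ -256.90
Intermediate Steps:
-257 + 47/480 = -123313/480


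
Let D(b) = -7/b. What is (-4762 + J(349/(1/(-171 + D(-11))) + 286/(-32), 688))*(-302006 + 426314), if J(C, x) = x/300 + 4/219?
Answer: -1079792906184/1825 ≈ -5.9167e+8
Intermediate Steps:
J(C, x) = 4/219 + x/300 (J(C, x) = x*(1/300) + 4*(1/219) = x/300 + 4/219 = 4/219 + x/300)
(-4762 + J(349/(1/(-171 + D(-11))) + 286/(-32), 688))*(-302006 + 426314) = (-4762 + (4/219 + (1/300)*688))*(-302006 + 426314) = (-4762 + (4/219 + 172/75))*124308 = (-4762 + 12656/5475)*124308 = -26059294/5475*124308 = -1079792906184/1825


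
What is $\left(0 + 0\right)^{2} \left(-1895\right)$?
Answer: $0$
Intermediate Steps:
$\left(0 + 0\right)^{2} \left(-1895\right) = 0^{2} \left(-1895\right) = 0 \left(-1895\right) = 0$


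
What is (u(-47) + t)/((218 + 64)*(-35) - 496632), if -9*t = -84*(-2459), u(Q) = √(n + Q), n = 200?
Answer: 34426/759753 - √17/168834 ≈ 0.045288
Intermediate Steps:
u(Q) = √(200 + Q)
t = -68852/3 (t = -(-28)*(-2459)/3 = -⅑*206556 = -68852/3 ≈ -22951.)
(u(-47) + t)/((218 + 64)*(-35) - 496632) = (√(200 - 47) - 68852/3)/((218 + 64)*(-35) - 496632) = (√153 - 68852/3)/(282*(-35) - 496632) = (3*√17 - 68852/3)/(-9870 - 496632) = (-68852/3 + 3*√17)/(-506502) = (-68852/3 + 3*√17)*(-1/506502) = 34426/759753 - √17/168834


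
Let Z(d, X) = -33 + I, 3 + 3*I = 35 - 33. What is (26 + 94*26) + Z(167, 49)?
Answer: 7310/3 ≈ 2436.7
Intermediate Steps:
I = -⅓ (I = -1 + (35 - 33)/3 = -1 + (⅓)*2 = -1 + ⅔ = -⅓ ≈ -0.33333)
Z(d, X) = -100/3 (Z(d, X) = -33 - ⅓ = -100/3)
(26 + 94*26) + Z(167, 49) = (26 + 94*26) - 100/3 = (26 + 2444) - 100/3 = 2470 - 100/3 = 7310/3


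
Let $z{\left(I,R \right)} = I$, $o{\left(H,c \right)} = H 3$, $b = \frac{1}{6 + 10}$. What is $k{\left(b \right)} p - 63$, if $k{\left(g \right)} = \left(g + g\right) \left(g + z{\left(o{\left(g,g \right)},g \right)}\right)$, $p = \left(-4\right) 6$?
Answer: $- \frac{255}{4} \approx -63.75$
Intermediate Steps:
$b = \frac{1}{16} \approx 0.0625$
$p = -24$
$o{\left(H,c \right)} = 3 H$
$k{\left(g \right)} = 8 g^{2}$ ($k{\left(g \right)} = \left(g + g\right) \left(g + 3 g\right) = 2 g 4 g = 8 g^{2}$)
$k{\left(b \right)} p - 63 = \frac{8}{256} \left(-24\right) - 63 = 8 \cdot \frac{1}{256} \left(-24\right) - 63 = \frac{1}{32} \left(-24\right) - 63 = - \frac{3}{4} - 63 = - \frac{255}{4}$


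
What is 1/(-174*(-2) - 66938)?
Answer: -1/66590 ≈ -1.5017e-5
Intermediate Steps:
1/(-174*(-2) - 66938) = 1/(348 - 66938) = 1/(-66590) = -1/66590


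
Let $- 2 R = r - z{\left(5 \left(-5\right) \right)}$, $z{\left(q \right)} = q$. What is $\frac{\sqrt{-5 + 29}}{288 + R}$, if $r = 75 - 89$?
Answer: $\frac{4 \sqrt{6}}{565} \approx 0.017342$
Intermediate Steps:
$r = -14$
$R = - \frac{11}{2}$ ($R = - \frac{-14 - 5 \left(-5\right)}{2} = - \frac{-14 - -25}{2} = - \frac{-14 + 25}{2} = \left(- \frac{1}{2}\right) 11 = - \frac{11}{2} \approx -5.5$)
$\frac{\sqrt{-5 + 29}}{288 + R} = \frac{\sqrt{-5 + 29}}{288 - \frac{11}{2}} = \frac{\sqrt{24}}{\frac{565}{2}} = \frac{2 \cdot 2 \sqrt{6}}{565} = \frac{4 \sqrt{6}}{565}$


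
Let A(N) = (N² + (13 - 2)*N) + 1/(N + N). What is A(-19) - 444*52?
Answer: -871569/38 ≈ -22936.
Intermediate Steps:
A(N) = N² + 1/(2*N) + 11*N (A(N) = (N² + 11*N) + 1/(2*N) = N² + 1/(2*N) + 11*N)
A(-19) - 444*52 = ((-19)² + (½)/(-19) + 11*(-19)) - 444*52 = (361 + (½)*(-1/19) - 209) - 23088 = (361 - 1/38 - 209) - 23088 = 5775/38 - 23088 = -871569/38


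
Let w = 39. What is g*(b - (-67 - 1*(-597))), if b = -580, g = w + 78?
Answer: -129870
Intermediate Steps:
g = 117 (g = 39 + 78 = 117)
g*(b - (-67 - 1*(-597))) = 117*(-580 - (-67 - 1*(-597))) = 117*(-580 - (-67 + 597)) = 117*(-580 - 1*530) = 117*(-580 - 530) = 117*(-1110) = -129870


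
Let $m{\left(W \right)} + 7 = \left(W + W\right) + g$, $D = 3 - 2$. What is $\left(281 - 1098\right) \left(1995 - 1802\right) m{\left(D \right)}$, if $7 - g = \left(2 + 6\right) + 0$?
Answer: $946086$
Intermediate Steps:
$g = -1$ ($g = 7 - \left(\left(2 + 6\right) + 0\right) = 7 - \left(8 + 0\right) = 7 - 8 = -1$)
$D = 1$ ($D = 3 - 2 = 1$)
$m{\left(W \right)} = -8 + 2 W$ ($m{\left(W \right)} = -7 + \left(\left(W + W\right) - 1\right) = -7 + \left(2 W - 1\right) = -7 + \left(-1 + 2 W\right) = -8 + 2 W$)
$\left(281 - 1098\right) \left(1995 - 1802\right) m{\left(D \right)} = \left(281 - 1098\right) \left(1995 - 1802\right) \left(-8 + 2 \cdot 1\right) = \left(-817\right) 193 \left(-8 + 2\right) = \left(-157681\right) \left(-6\right) = 946086$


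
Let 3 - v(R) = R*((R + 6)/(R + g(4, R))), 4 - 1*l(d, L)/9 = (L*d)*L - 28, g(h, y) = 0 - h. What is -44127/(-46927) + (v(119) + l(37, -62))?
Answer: -1381411515185/1079321 ≈ -1.2799e+6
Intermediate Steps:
g(h, y) = -h
l(d, L) = 288 - 9*d*L**2 (l(d, L) = 36 - 9*((L*d)*L - 28) = 36 - 9*(d*L**2 - 28) = 36 - 9*(-28 + d*L**2) = 36 + (252 - 9*d*L**2) = 288 - 9*d*L**2)
v(R) = 3 - R*(6 + R)/(-4 + R) (v(R) = 3 - R*(R + 6)/(R - 1*4) = 3 - R*(6 + R)/(R - 4) = 3 - R*(6 + R)/(-4 + R))
-44127/(-46927) + (v(119) + l(37, -62)) = -44127/(-46927) + ((-12 - 1*119**2 - 3*119)/(-4 + 119) + (288 - 9*37*(-62)**2)) = -44127*(-1/46927) + ((-12 - 1*14161 - 357)/115 + (288 - 9*37*3844)) = 44127/46927 + ((-12 - 14161 - 357)/115 + (288 - 1280052)) = 44127/46927 + ((1/115)*(-14530) - 1279764) = 44127/46927 + (-2906/23 - 1279764) = 44127/46927 - 29437478/23 = -1381411515185/1079321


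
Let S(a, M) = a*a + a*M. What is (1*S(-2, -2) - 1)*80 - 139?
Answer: 421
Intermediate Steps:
S(a, M) = a**2 + M*a
(1*S(-2, -2) - 1)*80 - 139 = (1*(-2*(-2 - 2)) - 1)*80 - 139 = (1*(-2*(-4)) - 1)*80 - 139 = (1*8 - 1)*80 - 139 = (8 - 1)*80 - 139 = 7*80 - 139 = 560 - 139 = 421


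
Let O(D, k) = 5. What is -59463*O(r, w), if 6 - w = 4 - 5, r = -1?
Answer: -297315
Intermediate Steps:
w = 7 (w = 6 - (4 - 5) = 6 - 1*(-1) = 6 + 1 = 7)
-59463*O(r, w) = -59463*5 = -297315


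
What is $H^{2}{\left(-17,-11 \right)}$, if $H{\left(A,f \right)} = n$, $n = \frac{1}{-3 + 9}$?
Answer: $\frac{1}{36} \approx 0.027778$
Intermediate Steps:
$n = \frac{1}{6} \approx 0.16667$
$H{\left(A,f \right)} = \frac{1}{6}$
$H^{2}{\left(-17,-11 \right)} = \left(\frac{1}{6}\right)^{2} = \frac{1}{36}$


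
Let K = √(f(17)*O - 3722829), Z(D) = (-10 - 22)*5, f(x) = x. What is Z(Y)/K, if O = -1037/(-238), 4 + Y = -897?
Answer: 160*I*√729659966/52118569 ≈ 0.082925*I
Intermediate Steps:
Y = -901 (Y = -4 - 897 = -901)
O = 61/14 (O = -1037*(-1/238) = 61/14 ≈ 4.3571)
Z(D) = -160 (Z(D) = -32*5 = -160)
K = I*√729659966/14 (K = √(17*(61/14) - 3722829) = √(1037/14 - 3722829) = √(-52118569/14) = I*√729659966/14 ≈ 1929.4*I)
Z(Y)/K = -160*(-I*√729659966/52118569) = -(-160)*I*√729659966/52118569 = 160*I*√729659966/52118569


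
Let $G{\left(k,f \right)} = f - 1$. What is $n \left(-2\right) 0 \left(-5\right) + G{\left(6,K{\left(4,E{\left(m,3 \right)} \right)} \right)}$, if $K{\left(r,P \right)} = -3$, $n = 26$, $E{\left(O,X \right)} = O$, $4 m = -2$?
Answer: $-4$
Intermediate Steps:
$m = - \frac{1}{2}$ ($m = \frac{1}{4} \left(-2\right) = - \frac{1}{2} \approx -0.5$)
$G{\left(k,f \right)} = -1 + f$
$n \left(-2\right) 0 \left(-5\right) + G{\left(6,K{\left(4,E{\left(m,3 \right)} \right)} \right)} = 26 \left(-2\right) 0 \left(-5\right) - 4 = 26 \cdot 0 \left(-5\right) - 4 = 26 \cdot 0 - 4 = 0 - 4 = -4$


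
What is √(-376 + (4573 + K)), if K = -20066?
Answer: I*√15869 ≈ 125.97*I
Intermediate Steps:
√(-376 + (4573 + K)) = √(-376 + (4573 - 20066)) = √(-376 - 15493) = √(-15869) = I*√15869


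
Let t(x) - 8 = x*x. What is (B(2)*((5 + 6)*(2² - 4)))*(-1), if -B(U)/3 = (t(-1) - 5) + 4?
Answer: 0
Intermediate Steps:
t(x) = 8 + x² (t(x) = 8 + x*x = 8 + x²)
B(U) = -24 (B(U) = -3*(((8 + (-1)²) - 5) + 4) = -3*(((8 + 1) - 5) + 4) = -3*((9 - 5) + 4) = -3*(4 + 4) = -3*8 = -24)
(B(2)*((5 + 6)*(2² - 4)))*(-1) = -24*(5 + 6)*(2² - 4)*(-1) = -264*(4 - 4)*(-1) = -264*0*(-1) = -24*0*(-1) = 0*(-1) = 0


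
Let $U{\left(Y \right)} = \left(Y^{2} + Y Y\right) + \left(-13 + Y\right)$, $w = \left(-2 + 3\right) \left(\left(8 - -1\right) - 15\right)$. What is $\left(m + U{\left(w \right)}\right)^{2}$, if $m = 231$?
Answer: $80656$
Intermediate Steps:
$w = -6$ ($w = 1 \left(\left(8 + 1\right) - 15\right) = 1 \left(9 - 15\right) = 1 \left(-6\right) = -6$)
$U{\left(Y \right)} = -13 + Y + 2 Y^{2}$ ($U{\left(Y \right)} = \left(Y^{2} + Y^{2}\right) + \left(-13 + Y\right) = 2 Y^{2} + \left(-13 + Y\right) = -13 + Y + 2 Y^{2}$)
$\left(m + U{\left(w \right)}\right)^{2} = \left(231 - \left(19 - 72\right)\right)^{2} = \left(231 - -53\right)^{2} = \left(231 + 53\right)^{2} = 284^{2} = 80656$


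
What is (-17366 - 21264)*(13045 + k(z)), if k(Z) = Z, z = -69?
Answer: -501262880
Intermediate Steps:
(-17366 - 21264)*(13045 + k(z)) = (-17366 - 21264)*(13045 - 69) = -38630*12976 = -501262880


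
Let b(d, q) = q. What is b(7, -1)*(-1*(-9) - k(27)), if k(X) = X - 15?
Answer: 3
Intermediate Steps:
k(X) = -15 + X
b(7, -1)*(-1*(-9) - k(27)) = -(-1*(-9) - (-15 + 27)) = -(9 - 1*12) = -(9 - 12) = -1*(-3) = 3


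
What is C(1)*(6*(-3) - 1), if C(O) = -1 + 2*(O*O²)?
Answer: -19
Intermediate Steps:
C(O) = -1 + 2*O³
C(1)*(6*(-3) - 1) = (-1 + 2*1³)*(6*(-3) - 1) = (-1 + 2*1)*(-18 - 1) = (-1 + 2)*(-19) = 1*(-19) = -19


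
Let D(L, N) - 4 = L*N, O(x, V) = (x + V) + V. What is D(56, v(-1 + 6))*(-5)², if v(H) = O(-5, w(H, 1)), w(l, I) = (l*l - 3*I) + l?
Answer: 68700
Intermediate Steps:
w(l, I) = l + l² - 3*I (w(l, I) = (l² - 3*I) + l = l + l² - 3*I)
O(x, V) = x + 2*V (O(x, V) = (V + x) + V = x + 2*V)
v(H) = -11 + 2*H + 2*H² (v(H) = -5 + 2*(H + H² - 3*1) = -5 + 2*(H + H² - 3) = -5 + 2*(-3 + H + H²) = -5 + (-6 + 2*H + 2*H²) = -11 + 2*H + 2*H²)
D(L, N) = 4 + L*N
D(56, v(-1 + 6))*(-5)² = (4 + 56*(-11 + 2*(-1 + 6) + 2*(-1 + 6)²))*(-5)² = (4 + 56*(-11 + 2*5 + 2*5²))*25 = (4 + 56*(-11 + 10 + 2*25))*25 = (4 + 56*(-11 + 10 + 50))*25 = (4 + 56*49)*25 = (4 + 2744)*25 = 2748*25 = 68700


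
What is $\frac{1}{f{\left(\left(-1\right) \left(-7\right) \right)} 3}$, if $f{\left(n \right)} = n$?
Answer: $\frac{1}{21} \approx 0.047619$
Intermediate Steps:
$\frac{1}{f{\left(\left(-1\right) \left(-7\right) \right)} 3} = \frac{1}{\left(-1\right) \left(-7\right) 3} = \frac{1}{7 \cdot 3} = \frac{1}{21}$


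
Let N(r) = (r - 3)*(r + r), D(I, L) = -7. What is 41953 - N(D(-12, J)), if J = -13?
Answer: 41813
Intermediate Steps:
N(r) = 2*r*(-3 + r) (N(r) = (-3 + r)*(2*r) = 2*r*(-3 + r))
41953 - N(D(-12, J)) = 41953 - 2*(-7)*(-3 - 7) = 41953 - 2*(-7)*(-10) = 41953 - 1*140 = 41953 - 140 = 41813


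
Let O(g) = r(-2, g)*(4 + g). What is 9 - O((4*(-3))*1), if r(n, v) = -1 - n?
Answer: 17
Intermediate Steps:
O(g) = 4 + g (O(g) = (-1 - 1*(-2))*(4 + g) = (-1 + 2)*(4 + g) = 1*(4 + g) = 4 + g)
9 - O((4*(-3))*1) = 9 - (4 + (4*(-3))*1) = 9 - (4 - 12*1) = 9 - (4 - 12) = 9 - 1*(-8) = 9 + 8 = 17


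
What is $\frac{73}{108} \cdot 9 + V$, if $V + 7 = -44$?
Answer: $- \frac{539}{12} \approx -44.917$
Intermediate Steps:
$V = -51$ ($V = -7 - 44 = -51$)
$\frac{73}{108} \cdot 9 + V = \frac{73}{108} \cdot 9 - 51 = \frac{73}{12} - 51 = - \frac{539}{12}$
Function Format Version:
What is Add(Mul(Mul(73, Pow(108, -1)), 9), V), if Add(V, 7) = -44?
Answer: Rational(-539, 12) ≈ -44.917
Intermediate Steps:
V = -51 (V = Add(-7, -44) = -51)
Add(Mul(Mul(73, Pow(108, -1)), 9), V) = Add(Mul(Mul(73, Pow(108, -1)), 9), -51) = Add(Mul(Mul(73, Rational(1, 108)), 9), -51) = Add(Mul(Rational(73, 108), 9), -51) = Add(Rational(73, 12), -51) = Rational(-539, 12)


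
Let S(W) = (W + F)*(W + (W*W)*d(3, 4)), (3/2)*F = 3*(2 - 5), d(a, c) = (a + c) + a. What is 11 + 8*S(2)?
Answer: -1333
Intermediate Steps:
d(a, c) = c + 2*a
F = -6 (F = 2*(3*(2 - 5))/3 = 2*(3*(-3))/3 = (⅔)*(-9) = -6)
S(W) = (-6 + W)*(W + 10*W²) (S(W) = (W - 6)*(W + (W*W)*(4 + 2*3)) = (-6 + W)*(W + W²*(4 + 6)) = (-6 + W)*(W + W²*10) = (-6 + W)*(W + 10*W²))
11 + 8*S(2) = 11 + 8*(2*(-6 - 59*2 + 10*2²)) = 11 + 8*(2*(-6 - 118 + 10*4)) = 11 + 8*(2*(-6 - 118 + 40)) = 11 + 8*(2*(-84)) = 11 + 8*(-168) = 11 - 1344 = -1333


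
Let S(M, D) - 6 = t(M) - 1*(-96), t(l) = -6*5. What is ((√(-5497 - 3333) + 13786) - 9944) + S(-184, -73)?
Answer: 3914 + I*√8830 ≈ 3914.0 + 93.968*I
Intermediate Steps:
t(l) = -30
S(M, D) = 72 (S(M, D) = 6 + (-30 - 1*(-96)) = 6 + (-30 + 96) = 6 + 66 = 72)
((√(-5497 - 3333) + 13786) - 9944) + S(-184, -73) = ((√(-5497 - 3333) + 13786) - 9944) + 72 = ((√(-8830) + 13786) - 9944) + 72 = ((I*√8830 + 13786) - 9944) + 72 = ((13786 + I*√8830) - 9944) + 72 = (3842 + I*√8830) + 72 = 3914 + I*√8830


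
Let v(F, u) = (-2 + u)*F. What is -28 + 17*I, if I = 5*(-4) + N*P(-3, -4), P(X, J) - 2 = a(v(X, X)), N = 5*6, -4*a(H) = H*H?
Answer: -56071/2 ≈ -28036.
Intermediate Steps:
v(F, u) = F*(-2 + u)
a(H) = -H²/4 (a(H) = -H*H/4 = -H²/4)
N = 30
P(X, J) = 2 - X²*(-2 + X)²/4
I = -3295/2 (I = 5*(-4) + 30*(2 - ¼*(-3)²*(-2 - 3)²) = -20 + 30*(2 - ¼*9*(-5)²) = -20 + 30*(2 - ¼*9*25) = -20 + 30*(2 - 225/4) = -20 + 30*(-217/4) = -20 - 3255/2 = -3295/2 ≈ -1647.5)
-28 + 17*I = -28 + 17*(-3295/2) = -28 - 56015/2 = -56071/2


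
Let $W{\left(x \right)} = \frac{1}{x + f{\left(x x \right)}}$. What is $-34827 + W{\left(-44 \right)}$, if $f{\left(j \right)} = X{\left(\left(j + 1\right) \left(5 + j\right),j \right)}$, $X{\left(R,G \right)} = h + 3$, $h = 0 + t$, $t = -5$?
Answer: $- \frac{1602043}{46} \approx -34827.0$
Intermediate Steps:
$h = -5$ ($h = 0 - 5 = -5$)
$X{\left(R,G \right)} = -2$ ($X{\left(R,G \right)} = -5 + 3 = -2$)
$f{\left(j \right)} = -2$
$W{\left(x \right)} = \frac{1}{-2 + x}$ ($W{\left(x \right)} = \frac{1}{x - 2} = \frac{1}{-2 + x}$)
$-34827 + W{\left(-44 \right)} = -34827 + \frac{1}{-2 - 44} = -34827 + \frac{1}{-46} = -34827 - \frac{1}{46} = - \frac{1602043}{46}$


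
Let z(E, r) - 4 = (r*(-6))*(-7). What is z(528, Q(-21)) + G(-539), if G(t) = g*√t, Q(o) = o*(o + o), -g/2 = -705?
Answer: 37048 + 9870*I*√11 ≈ 37048.0 + 32735.0*I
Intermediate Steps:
g = 1410 (g = -2*(-705) = 1410)
Q(o) = 2*o² (Q(o) = o*(2*o) = 2*o²)
z(E, r) = 4 + 42*r (z(E, r) = 4 + (r*(-6))*(-7) = 4 - 6*r*(-7) = 4 + 42*r)
G(t) = 1410*√t
z(528, Q(-21)) + G(-539) = (4 + 42*(2*(-21)²)) + 1410*√(-539) = (4 + 42*(2*441)) + 1410*(7*I*√11) = (4 + 42*882) + 9870*I*√11 = (4 + 37044) + 9870*I*√11 = 37048 + 9870*I*√11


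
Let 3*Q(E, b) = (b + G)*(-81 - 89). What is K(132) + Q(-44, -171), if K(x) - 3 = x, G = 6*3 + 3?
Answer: 8635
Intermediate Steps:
G = 21 (G = 18 + 3 = 21)
K(x) = 3 + x
Q(E, b) = -1190 - 170*b/3 (Q(E, b) = ((b + 21)*(-81 - 89))/3 = ((21 + b)*(-170))/3 = (-3570 - 170*b)/3 = -1190 - 170*b/3)
K(132) + Q(-44, -171) = (3 + 132) + (-1190 - 170/3*(-171)) = 135 + (-1190 + 9690) = 135 + 8500 = 8635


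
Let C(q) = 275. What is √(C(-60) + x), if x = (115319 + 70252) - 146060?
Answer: √39786 ≈ 199.46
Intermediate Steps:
x = 39511 (x = 185571 - 146060 = 39511)
√(C(-60) + x) = √(275 + 39511) = √39786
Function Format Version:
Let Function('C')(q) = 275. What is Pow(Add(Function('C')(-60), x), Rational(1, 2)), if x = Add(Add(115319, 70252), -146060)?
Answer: Pow(39786, Rational(1, 2)) ≈ 199.46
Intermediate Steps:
x = 39511 (x = Add(185571, -146060) = 39511)
Pow(Add(Function('C')(-60), x), Rational(1, 2)) = Pow(Add(275, 39511), Rational(1, 2)) = Pow(39786, Rational(1, 2))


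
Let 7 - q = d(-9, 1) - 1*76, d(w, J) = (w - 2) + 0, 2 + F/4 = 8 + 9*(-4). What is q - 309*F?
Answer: 37174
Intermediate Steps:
F = -120 (F = -8 + 4*(8 + 9*(-4)) = -8 + 4*(8 - 36) = -8 + 4*(-28) = -8 - 112 = -120)
d(w, J) = -2 + w (d(w, J) = (-2 + w) + 0 = -2 + w)
q = 94 (q = 7 - ((-2 - 9) - 1*76) = 7 - (-11 - 76) = 7 - 1*(-87) = 7 + 87 = 94)
q - 309*F = 94 - 309*(-120) = 94 + 37080 = 37174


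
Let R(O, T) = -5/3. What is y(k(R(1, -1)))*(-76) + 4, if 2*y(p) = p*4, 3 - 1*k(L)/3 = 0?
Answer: -1364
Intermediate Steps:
R(O, T) = -5/3 (R(O, T) = -5*⅓ = -5/3)
k(L) = 9 (k(L) = 9 - 3*0 = 9 + 0 = 9)
y(p) = 2*p (y(p) = (p*4)/2 = (4*p)/2 = 2*p)
y(k(R(1, -1)))*(-76) + 4 = (2*9)*(-76) + 4 = 18*(-76) + 4 = -1368 + 4 = -1364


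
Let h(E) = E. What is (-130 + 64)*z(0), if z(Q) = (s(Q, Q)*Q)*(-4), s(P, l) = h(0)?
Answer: 0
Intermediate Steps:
s(P, l) = 0
z(Q) = 0 (z(Q) = (0*Q)*(-4) = 0*(-4) = 0)
(-130 + 64)*z(0) = (-130 + 64)*0 = -66*0 = 0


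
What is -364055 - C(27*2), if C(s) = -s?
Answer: -364001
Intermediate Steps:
-364055 - C(27*2) = -364055 - (-1)*27*2 = -364055 - (-1)*54 = -364055 - 1*(-54) = -364055 + 54 = -364001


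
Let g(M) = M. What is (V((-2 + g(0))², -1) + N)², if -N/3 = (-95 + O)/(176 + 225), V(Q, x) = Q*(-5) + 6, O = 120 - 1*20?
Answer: 31685641/160801 ≈ 197.05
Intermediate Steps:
O = 100 (O = 120 - 20 = 100)
V(Q, x) = 6 - 5*Q (V(Q, x) = -5*Q + 6 = 6 - 5*Q)
N = -15/401 (N = -3*(-95 + 100)/(176 + 225) = -15/401 ≈ -0.037407)
(V((-2 + g(0))², -1) + N)² = ((6 - 5*(-2 + 0)²) - 15/401)² = ((6 - 5*(-2)²) - 15/401)² = ((6 - 5*4) - 15/401)² = ((6 - 20) - 15/401)² = (-14 - 15/401)² = (-5629/401)² = 31685641/160801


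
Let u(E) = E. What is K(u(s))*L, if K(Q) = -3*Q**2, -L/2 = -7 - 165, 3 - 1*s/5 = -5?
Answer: -1651200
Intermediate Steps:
s = 40 (s = 15 - 5*(-5) = 15 + 25 = 40)
L = 344 (L = -2*(-7 - 165) = -2*(-172) = 344)
K(u(s))*L = -3*40**2*344 = -3*1600*344 = -4800*344 = -1651200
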